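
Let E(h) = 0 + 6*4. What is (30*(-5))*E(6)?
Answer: -3600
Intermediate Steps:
E(h) = 24 (E(h) = 0 + 24 = 24)
(30*(-5))*E(6) = (30*(-5))*24 = -150*24 = -3600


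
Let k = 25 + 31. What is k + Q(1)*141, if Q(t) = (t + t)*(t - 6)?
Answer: -1354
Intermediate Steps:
k = 56
Q(t) = 2*t*(-6 + t) (Q(t) = (2*t)*(-6 + t) = 2*t*(-6 + t))
k + Q(1)*141 = 56 + (2*1*(-6 + 1))*141 = 56 + (2*1*(-5))*141 = 56 - 10*141 = 56 - 1410 = -1354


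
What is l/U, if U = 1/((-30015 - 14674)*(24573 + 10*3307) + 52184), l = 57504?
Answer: -148127764795872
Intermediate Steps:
U = -1/2575955843 (U = 1/(-44689*(24573 + 33070) + 52184) = 1/(-44689*57643 + 52184) = 1/(-2576008027 + 52184) = 1/(-2575955843) = -1/2575955843 ≈ -3.8821e-10)
l/U = 57504/(-1/2575955843) = 57504*(-2575955843) = -148127764795872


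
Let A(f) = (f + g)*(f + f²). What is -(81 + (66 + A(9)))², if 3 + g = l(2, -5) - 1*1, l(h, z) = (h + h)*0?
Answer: -356409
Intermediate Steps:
l(h, z) = 0 (l(h, z) = (2*h)*0 = 0)
g = -4 (g = -3 + (0 - 1*1) = -3 + (0 - 1) = -3 - 1 = -4)
A(f) = (-4 + f)*(f + f²) (A(f) = (f - 4)*(f + f²) = (-4 + f)*(f + f²))
-(81 + (66 + A(9)))² = -(81 + (66 + 9*(-4 + 9² - 3*9)))² = -(81 + (66 + 9*(-4 + 81 - 27)))² = -(81 + (66 + 9*50))² = -(81 + (66 + 450))² = -(81 + 516)² = -1*597² = -1*356409 = -356409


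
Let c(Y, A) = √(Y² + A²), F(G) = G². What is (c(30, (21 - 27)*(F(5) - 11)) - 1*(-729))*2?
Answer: 1458 + 12*√221 ≈ 1636.4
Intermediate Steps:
c(Y, A) = √(A² + Y²)
(c(30, (21 - 27)*(F(5) - 11)) - 1*(-729))*2 = (√(((21 - 27)*(5² - 11))² + 30²) - 1*(-729))*2 = (√((-6*(25 - 11))² + 900) + 729)*2 = (√((-6*14)² + 900) + 729)*2 = (√((-84)² + 900) + 729)*2 = (√(7056 + 900) + 729)*2 = (√7956 + 729)*2 = (6*√221 + 729)*2 = (729 + 6*√221)*2 = 1458 + 12*√221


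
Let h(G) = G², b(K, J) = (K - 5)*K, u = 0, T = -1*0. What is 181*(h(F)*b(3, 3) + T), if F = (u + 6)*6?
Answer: -1407456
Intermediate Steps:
T = 0
F = 36 (F = (0 + 6)*6 = 6*6 = 36)
b(K, J) = K*(-5 + K) (b(K, J) = (-5 + K)*K = K*(-5 + K))
181*(h(F)*b(3, 3) + T) = 181*(36²*(3*(-5 + 3)) + 0) = 181*(1296*(3*(-2)) + 0) = 181*(1296*(-6) + 0) = 181*(-7776 + 0) = 181*(-7776) = -1407456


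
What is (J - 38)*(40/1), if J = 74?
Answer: 1440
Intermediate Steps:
(J - 38)*(40/1) = (74 - 38)*(40/1) = 36*(40*1) = 36*40 = 1440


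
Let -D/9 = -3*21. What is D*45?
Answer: 25515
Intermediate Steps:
D = 567 (D = -(-27)*21 = -9*(-63) = 567)
D*45 = 567*45 = 25515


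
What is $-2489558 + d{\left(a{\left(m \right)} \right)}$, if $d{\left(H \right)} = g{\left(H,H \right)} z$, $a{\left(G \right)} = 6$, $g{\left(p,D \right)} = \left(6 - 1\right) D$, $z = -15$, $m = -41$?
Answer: $-2490008$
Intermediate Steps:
$g{\left(p,D \right)} = 5 D$
$d{\left(H \right)} = - 75 H$ ($d{\left(H \right)} = 5 H \left(-15\right) = - 75 H$)
$-2489558 + d{\left(a{\left(m \right)} \right)} = -2489558 - 450 = -2490008$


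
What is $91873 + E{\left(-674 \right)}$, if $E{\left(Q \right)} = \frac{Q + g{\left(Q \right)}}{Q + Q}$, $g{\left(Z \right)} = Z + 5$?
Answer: $\frac{123846147}{1348} \approx 91874.0$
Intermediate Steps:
$g{\left(Z \right)} = 5 + Z$
$E{\left(Q \right)} = \frac{5 + 2 Q}{2 Q}$ ($E{\left(Q \right)} = \frac{Q + \left(5 + Q\right)}{Q + Q} = \frac{5 + 2 Q}{2 Q}$)
$91873 + E{\left(-674 \right)} = 91873 + \frac{\frac{5}{2} - 674}{-674} = 91873 - - \frac{1343}{1348} = 91873 + \frac{1343}{1348} = \frac{123846147}{1348}$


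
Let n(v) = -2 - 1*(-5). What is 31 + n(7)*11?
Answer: 64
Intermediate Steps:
n(v) = 3 (n(v) = -2 + 5 = 3)
31 + n(7)*11 = 31 + 3*11 = 31 + 33 = 64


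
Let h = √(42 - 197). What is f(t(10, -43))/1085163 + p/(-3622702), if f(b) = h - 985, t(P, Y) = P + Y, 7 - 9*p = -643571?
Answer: -40583460358/1965611085213 + I*√155/1085163 ≈ -0.020647 + 1.1473e-5*I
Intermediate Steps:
p = 214526/3 (p = 7/9 - ⅑*(-643571) = 7/9 + 643571/9 = 214526/3 ≈ 71509.)
h = I*√155 (h = √(-155) = I*√155 ≈ 12.45*I)
f(b) = -985 + I*√155 (f(b) = I*√155 - 985 = -985 + I*√155)
f(t(10, -43))/1085163 + p/(-3622702) = (-985 + I*√155)/1085163 + (214526/3)/(-3622702) = (-985 + I*√155)*(1/1085163) + (214526/3)*(-1/3622702) = (-985/1085163 + I*√155/1085163) - 107263/5434053 = -40583460358/1965611085213 + I*√155/1085163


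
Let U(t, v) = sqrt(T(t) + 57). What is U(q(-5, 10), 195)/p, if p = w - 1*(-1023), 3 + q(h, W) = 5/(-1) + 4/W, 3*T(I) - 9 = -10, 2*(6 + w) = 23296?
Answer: sqrt(510)/37995 ≈ 0.00059437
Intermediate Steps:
w = 11642 (w = -6 + (1/2)*23296 = -6 + 11648 = 11642)
T(I) = -1/3 (T(I) = 3 + (1/3)*(-10) = 3 - 10/3 = -1/3)
q(h, W) = -8 + 4/W (q(h, W) = -3 + (5/(-1) + 4/W) = -3 + (5*(-1) + 4/W) = -3 + (-5 + 4/W) = -8 + 4/W)
U(t, v) = sqrt(510)/3 (U(t, v) = sqrt(-1/3 + 57) = sqrt(170/3) = sqrt(510)/3)
p = 12665 (p = 11642 - 1*(-1023) = 11642 + 1023 = 12665)
U(q(-5, 10), 195)/p = (sqrt(510)/3)/12665 = (sqrt(510)/3)*(1/12665) = sqrt(510)/37995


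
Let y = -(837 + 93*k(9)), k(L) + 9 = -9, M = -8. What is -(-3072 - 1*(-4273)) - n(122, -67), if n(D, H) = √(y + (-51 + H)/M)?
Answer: -1201 - √3407/2 ≈ -1230.2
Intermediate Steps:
k(L) = -18 (k(L) = -9 - 9 = -18)
y = 837 (y = -93/(1/(9 - 18)) = -93/(1/(-9)) = -93/(-⅑) = -93*(-9) = 837)
n(D, H) = √(6747/8 - H/8) (n(D, H) = √(837 + (-51 + H)/(-8)) = √(837 + (-51 + H)*(-⅛)) = √(837 + (51/8 - H/8)) = √(6747/8 - H/8))
-(-3072 - 1*(-4273)) - n(122, -67) = -(-3072 - 1*(-4273)) - √(13494 - 2*(-67))/4 = -(-3072 + 4273) - √(13494 + 134)/4 = -1*1201 - √13628/4 = -1201 - 2*√3407/4 = -1201 - √3407/2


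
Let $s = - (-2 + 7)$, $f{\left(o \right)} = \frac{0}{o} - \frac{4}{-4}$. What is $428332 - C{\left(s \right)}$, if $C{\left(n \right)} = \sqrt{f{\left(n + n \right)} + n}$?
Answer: $428332 - 2 i \approx 4.2833 \cdot 10^{5} - 2.0 i$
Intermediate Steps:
$f{\left(o \right)} = 1$ ($f{\left(o \right)} = 0 - -1 = 0 + 1 = 1$)
$s = -5$ ($s = \left(-1\right) 5 = -5$)
$C{\left(n \right)} = \sqrt{1 + n}$
$428332 - C{\left(s \right)} = 428332 - \sqrt{1 - 5} = 428332 - \sqrt{-4} = 428332 - 2 i$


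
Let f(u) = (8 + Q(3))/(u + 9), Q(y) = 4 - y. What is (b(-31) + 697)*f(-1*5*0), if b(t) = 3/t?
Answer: 21604/31 ≈ 696.90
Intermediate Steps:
f(u) = 9/(9 + u) (f(u) = (8 + (4 - 1*3))/(u + 9) = (8 + (4 - 3))/(9 + u) = (8 + 1)/(9 + u) = 9/(9 + u))
(b(-31) + 697)*f(-1*5*0) = (3/(-31) + 697)*(9/(9 - 1*5*0)) = (3*(-1/31) + 697)*(9/(9 - 5*0)) = (-3/31 + 697)*(9/(9 + 0)) = 21604*(9/9)/31 = 21604*(9*(1/9))/31 = (21604/31)*1 = 21604/31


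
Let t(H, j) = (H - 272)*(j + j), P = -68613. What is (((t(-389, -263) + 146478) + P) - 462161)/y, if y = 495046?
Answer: -18305/247523 ≈ -0.073953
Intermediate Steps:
t(H, j) = 2*j*(-272 + H) (t(H, j) = (-272 + H)*(2*j) = 2*j*(-272 + H))
(((t(-389, -263) + 146478) + P) - 462161)/y = (((2*(-263)*(-272 - 389) + 146478) - 68613) - 462161)/495046 = (((2*(-263)*(-661) + 146478) - 68613) - 462161)*(1/495046) = (((347686 + 146478) - 68613) - 462161)*(1/495046) = ((494164 - 68613) - 462161)*(1/495046) = (425551 - 462161)*(1/495046) = -36610*1/495046 = -18305/247523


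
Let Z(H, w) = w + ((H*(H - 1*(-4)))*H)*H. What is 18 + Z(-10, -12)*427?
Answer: 2556894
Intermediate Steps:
Z(H, w) = w + H**3*(4 + H) (Z(H, w) = w + ((H*(H + 4))*H)*H = w + ((H*(4 + H))*H)*H = w + (H**2*(4 + H))*H = w + H**3*(4 + H))
18 + Z(-10, -12)*427 = 18 + (-12 + (-10)**4 + 4*(-10)**3)*427 = 18 + (-12 + 10000 + 4*(-1000))*427 = 18 + (-12 + 10000 - 4000)*427 = 18 + 5988*427 = 18 + 2556876 = 2556894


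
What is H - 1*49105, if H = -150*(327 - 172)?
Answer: -72355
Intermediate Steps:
H = -23250 (H = -150*155 = -23250)
H - 1*49105 = -23250 - 1*49105 = -23250 - 49105 = -72355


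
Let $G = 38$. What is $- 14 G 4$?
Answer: $-2128$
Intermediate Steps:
$- 14 G 4 = \left(-14\right) 38 \cdot 4 = \left(-532\right) 4 = -2128$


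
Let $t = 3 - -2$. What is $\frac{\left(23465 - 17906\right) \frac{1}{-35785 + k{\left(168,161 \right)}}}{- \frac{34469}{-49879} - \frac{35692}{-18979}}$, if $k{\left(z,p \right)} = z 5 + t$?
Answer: $- \frac{1754149011473}{28353442186620} \approx -0.061867$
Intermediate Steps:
$t = 5$ ($t = 3 + 2 = 5$)
$k{\left(z,p \right)} = 5 + 5 z$ ($k{\left(z,p \right)} = z 5 + 5 = 5 z + 5 = 5 + 5 z$)
$\frac{\left(23465 - 17906\right) \frac{1}{-35785 + k{\left(168,161 \right)}}}{- \frac{34469}{-49879} - \frac{35692}{-18979}} = \frac{\left(23465 - 17906\right) \frac{1}{-35785 + \left(5 + 5 \cdot 168\right)}}{- \frac{34469}{-49879} - \frac{35692}{-18979}} = \frac{5559 \frac{1}{-35785 + \left(5 + 840\right)}}{\left(-34469\right) \left(- \frac{1}{49879}\right) - - \frac{35692}{18979}} = \frac{5559 \frac{1}{-35785 + 845}}{\frac{34469}{49879} + \frac{35692}{18979}} = \frac{5559 \frac{1}{-34940}}{\frac{2434468419}{946653541}} = 5559 \left(- \frac{1}{34940}\right) \frac{946653541}{2434468419} = \left(- \frac{5559}{34940}\right) \frac{946653541}{2434468419} = - \frac{1754149011473}{28353442186620}$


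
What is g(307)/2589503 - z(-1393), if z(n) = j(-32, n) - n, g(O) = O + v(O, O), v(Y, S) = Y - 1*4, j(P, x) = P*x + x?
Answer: -115429685118/2589503 ≈ -44576.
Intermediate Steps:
j(P, x) = x + P*x
v(Y, S) = -4 + Y (v(Y, S) = Y - 4 = -4 + Y)
g(O) = -4 + 2*O (g(O) = O + (-4 + O) = -4 + 2*O)
z(n) = -32*n (z(n) = n*(1 - 32) - n = n*(-31) - n = -31*n - n = -32*n)
g(307)/2589503 - z(-1393) = (-4 + 2*307)/2589503 - (-32)*(-1393) = (-4 + 614)*(1/2589503) - 1*44576 = 610*(1/2589503) - 44576 = 610/2589503 - 44576 = -115429685118/2589503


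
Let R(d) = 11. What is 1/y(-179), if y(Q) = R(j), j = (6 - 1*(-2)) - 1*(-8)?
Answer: 1/11 ≈ 0.090909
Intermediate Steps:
j = 16 (j = (6 + 2) + 8 = 8 + 8 = 16)
y(Q) = 11
1/y(-179) = 1/11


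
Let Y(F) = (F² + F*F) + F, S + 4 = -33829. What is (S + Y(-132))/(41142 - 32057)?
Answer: 883/9085 ≈ 0.097193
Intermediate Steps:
S = -33833 (S = -4 - 33829 = -33833)
Y(F) = F + 2*F² (Y(F) = (F² + F²) + F = 2*F² + F = F + 2*F²)
(S + Y(-132))/(41142 - 32057) = (-33833 - 132*(1 + 2*(-132)))/(41142 - 32057) = (-33833 - 132*(1 - 264))/9085 = (-33833 - 132*(-263))*(1/9085) = (-33833 + 34716)*(1/9085) = 883*(1/9085) = 883/9085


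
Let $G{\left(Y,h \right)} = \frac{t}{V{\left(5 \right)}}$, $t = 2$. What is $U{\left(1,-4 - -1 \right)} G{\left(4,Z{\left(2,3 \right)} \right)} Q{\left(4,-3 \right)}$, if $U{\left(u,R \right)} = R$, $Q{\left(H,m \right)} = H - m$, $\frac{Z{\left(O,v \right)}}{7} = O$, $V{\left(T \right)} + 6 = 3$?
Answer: $14$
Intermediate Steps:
$V{\left(T \right)} = -3$ ($V{\left(T \right)} = -6 + 3 = -3$)
$Z{\left(O,v \right)} = 7 O$
$G{\left(Y,h \right)} = - \frac{2}{3}$ ($G{\left(Y,h \right)} = \frac{2}{-3} = 2 \left(- \frac{1}{3}\right) = - \frac{2}{3}$)
$U{\left(1,-4 - -1 \right)} G{\left(4,Z{\left(2,3 \right)} \right)} Q{\left(4,-3 \right)} = \left(-4 - -1\right) \left(- \frac{2}{3}\right) \left(4 - -3\right) = \left(-4 + 1\right) \left(- \frac{2}{3}\right) \left(4 + 3\right) = \left(-3\right) \left(- \frac{2}{3}\right) 7 = 2 \cdot 7 = 14$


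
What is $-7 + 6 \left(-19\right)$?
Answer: $-121$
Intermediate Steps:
$-7 + 6 \left(-19\right) = -7 - 114 = -121$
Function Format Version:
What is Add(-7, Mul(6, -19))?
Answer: -121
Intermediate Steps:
Add(-7, Mul(6, -19)) = Add(-7, -114) = -121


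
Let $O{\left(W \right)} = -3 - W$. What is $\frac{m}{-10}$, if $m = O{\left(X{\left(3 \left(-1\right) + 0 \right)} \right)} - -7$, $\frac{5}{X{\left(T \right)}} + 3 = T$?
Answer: $- \frac{29}{60} \approx -0.48333$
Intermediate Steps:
$X{\left(T \right)} = \frac{5}{-3 + T}$
$m = \frac{29}{6}$ ($m = \left(-3 - \frac{5}{-3 + \left(3 \left(-1\right) + 0\right)}\right) - -7 = \left(-3 - \frac{5}{-3 + \left(-3 + 0\right)}\right) + 7 = \left(-3 - \frac{5}{-3 - 3}\right) + 7 = \left(-3 - \frac{5}{-6}\right) + 7 = \left(-3 - 5 \left(- \frac{1}{6}\right)\right) + 7 = \left(-3 - - \frac{5}{6}\right) + 7 = \left(-3 + \frac{5}{6}\right) + 7 = - \frac{13}{6} + 7 = \frac{29}{6} \approx 4.8333$)
$\frac{m}{-10} = \frac{29}{6 \left(-10\right)} = \frac{29}{6} \left(- \frac{1}{10}\right) = - \frac{29}{60}$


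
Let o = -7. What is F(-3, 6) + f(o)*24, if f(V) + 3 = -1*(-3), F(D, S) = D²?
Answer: 9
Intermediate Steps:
f(V) = 0 (f(V) = -3 - 1*(-3) = -3 + 3 = 0)
F(-3, 6) + f(o)*24 = (-3)² + 0*24 = 9 + 0 = 9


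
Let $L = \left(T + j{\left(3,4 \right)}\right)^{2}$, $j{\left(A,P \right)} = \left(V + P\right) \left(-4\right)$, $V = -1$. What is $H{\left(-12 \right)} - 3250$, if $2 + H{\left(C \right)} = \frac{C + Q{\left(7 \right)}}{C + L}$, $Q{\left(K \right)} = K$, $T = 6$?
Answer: $- \frac{78053}{24} \approx -3252.2$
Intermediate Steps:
$j{\left(A,P \right)} = 4 - 4 P$ ($j{\left(A,P \right)} = \left(-1 + P\right) \left(-4\right) = 4 - 4 P$)
$L = 36$ ($L = \left(6 + \left(4 - 16\right)\right)^{2} = \left(6 - 12\right)^{2} = \left(-6\right)^{2} = 36$)
$H{\left(C \right)} = -2 + \frac{7 + C}{36 + C}$ ($H{\left(C \right)} = -2 + \frac{C + 7}{C + 36} = -2 + \frac{7 + C}{36 + C}$)
$H{\left(-12 \right)} - 3250 = \frac{-65 - -12}{36 - 12} - 3250 = \frac{-65 + 12}{24} - 3250 = \frac{1}{24} \left(-53\right) - 3250 = - \frac{53}{24} - 3250 = - \frac{78053}{24}$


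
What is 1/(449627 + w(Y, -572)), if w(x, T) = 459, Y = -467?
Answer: 1/450086 ≈ 2.2218e-6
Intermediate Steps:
1/(449627 + w(Y, -572)) = 1/(449627 + 459) = 1/450086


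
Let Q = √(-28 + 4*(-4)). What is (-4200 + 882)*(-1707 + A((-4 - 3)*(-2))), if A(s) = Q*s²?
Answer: 5663826 - 1300656*I*√11 ≈ 5.6638e+6 - 4.3138e+6*I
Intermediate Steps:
Q = 2*I*√11 (Q = √(-28 - 16) = √(-44) = 2*I*√11 ≈ 6.6332*I)
A(s) = 2*I*√11*s² (A(s) = (2*I*√11)*s² = 2*I*√11*s²)
(-4200 + 882)*(-1707 + A((-4 - 3)*(-2))) = (-4200 + 882)*(-1707 + 2*I*√11*((-4 - 3)*(-2))²) = -3318*(-1707 + 2*I*√11*(-7*(-2))²) = -3318*(-1707 + 2*I*√11*14²) = -3318*(-1707 + 2*I*√11*196) = -3318*(-1707 + 392*I*√11) = 5663826 - 1300656*I*√11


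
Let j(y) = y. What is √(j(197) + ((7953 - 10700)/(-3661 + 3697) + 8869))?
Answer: √323629/6 ≈ 94.814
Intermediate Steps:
√(j(197) + ((7953 - 10700)/(-3661 + 3697) + 8869)) = √(197 + ((7953 - 10700)/(-3661 + 3697) + 8869)) = √(197 + (-2747/36 + 8869)) = √(197 + 316537/36) = √(323629/36) = √323629/6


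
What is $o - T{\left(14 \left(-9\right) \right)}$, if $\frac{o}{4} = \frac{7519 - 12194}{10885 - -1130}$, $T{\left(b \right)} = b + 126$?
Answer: $- \frac{3740}{2403} \approx -1.5564$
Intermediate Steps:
$T{\left(b \right)} = 126 + b$
$o = - \frac{3740}{2403}$ ($o = 4 \frac{7519 - 12194}{10885 - -1130} = 4 \left(- \frac{4675}{10885 + \left(-10865 + 11995\right)}\right) = 4 \left(- \frac{4675}{10885 + 1130}\right) = 4 \left(- \frac{4675}{12015}\right) = 4 \left(\left(-4675\right) \frac{1}{12015}\right) = 4 \left(- \frac{935}{2403}\right) = - \frac{3740}{2403} \approx -1.5564$)
$o - T{\left(14 \left(-9\right) \right)} = - \frac{3740}{2403} - \left(126 + 14 \left(-9\right)\right) = - \frac{3740}{2403} - \left(126 - 126\right) = - \frac{3740}{2403} - 0 = - \frac{3740}{2403} + 0 = - \frac{3740}{2403}$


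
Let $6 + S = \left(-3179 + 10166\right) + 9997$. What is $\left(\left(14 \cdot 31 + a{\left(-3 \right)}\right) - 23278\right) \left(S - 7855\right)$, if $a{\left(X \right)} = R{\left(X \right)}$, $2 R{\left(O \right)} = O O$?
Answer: $- \frac{416729517}{2} \approx -2.0836 \cdot 10^{8}$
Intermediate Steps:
$R{\left(O \right)} = \frac{O^{2}}{2}$ ($R{\left(O \right)} = \frac{O O}{2} = \frac{O^{2}}{2}$)
$a{\left(X \right)} = \frac{X^{2}}{2}$
$S = 16978$ ($S = -6 + \left(\left(-3179 + 10166\right) + 9997\right) = -6 + \left(6987 + 9997\right) = -6 + 16984 = 16978$)
$\left(\left(14 \cdot 31 + a{\left(-3 \right)}\right) - 23278\right) \left(S - 7855\right) = \left(\left(14 \cdot 31 + \frac{\left(-3\right)^{2}}{2}\right) - 23278\right) \left(16978 - 7855\right) = \left(\left(434 + \frac{1}{2} \cdot 9\right) - 23278\right) 9123 = \left(\left(434 + \frac{9}{2}\right) - 23278\right) 9123 = \left(\frac{877}{2} - 23278\right) 9123 = \left(- \frac{45679}{2}\right) 9123 = - \frac{416729517}{2}$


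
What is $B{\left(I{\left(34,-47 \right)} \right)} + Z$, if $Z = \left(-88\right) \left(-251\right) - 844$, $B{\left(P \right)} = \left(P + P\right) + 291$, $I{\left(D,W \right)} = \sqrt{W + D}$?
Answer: $21535 + 2 i \sqrt{13} \approx 21535.0 + 7.2111 i$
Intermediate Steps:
$I{\left(D,W \right)} = \sqrt{D + W}$
$B{\left(P \right)} = 291 + 2 P$ ($B{\left(P \right)} = 2 P + 291 = 291 + 2 P$)
$Z = 21244$ ($Z = 22088 - 844 = 21244$)
$B{\left(I{\left(34,-47 \right)} \right)} + Z = \left(291 + 2 \sqrt{34 - 47}\right) + 21244 = \left(291 + 2 \sqrt{-13}\right) + 21244 = \left(291 + 2 i \sqrt{13}\right) + 21244 = 21535 + 2 i \sqrt{13}$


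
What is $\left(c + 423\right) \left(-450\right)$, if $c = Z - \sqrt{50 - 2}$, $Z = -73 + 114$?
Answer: $-208800 + 1800 \sqrt{3} \approx -2.0568 \cdot 10^{5}$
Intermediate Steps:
$Z = 41$
$c = 41 - 4 \sqrt{3}$ ($c = 41 - \sqrt{50 - 2} = 41 - \sqrt{48} = 41 - 4 \sqrt{3} \approx 34.072$)
$\left(c + 423\right) \left(-450\right) = \left(\left(41 - 4 \sqrt{3}\right) + 423\right) \left(-450\right) = \left(464 - 4 \sqrt{3}\right) \left(-450\right) = -208800 + 1800 \sqrt{3}$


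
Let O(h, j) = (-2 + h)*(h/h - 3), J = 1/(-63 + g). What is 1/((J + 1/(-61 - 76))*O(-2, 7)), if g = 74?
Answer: 1507/1008 ≈ 1.4950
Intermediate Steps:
J = 1/11 (J = 1/(-63 + 74) = 1/11 ≈ 0.090909)
O(h, j) = 4 - 2*h (O(h, j) = (-2 + h)*(1 - 3) = (-2 + h)*(-2) = 4 - 2*h)
1/((J + 1/(-61 - 76))*O(-2, 7)) = 1/((1/11 + 1/(-61 - 76))*(4 - 2*(-2))) = 1/((1/11 + 1/(-137))*(4 + 4)) = 1/((1/11 - 1/137)*8) = 1/((126/1507)*8) = 1/(1008/1507) = 1507/1008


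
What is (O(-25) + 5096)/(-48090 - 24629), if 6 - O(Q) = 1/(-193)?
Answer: -984687/14034767 ≈ -0.070161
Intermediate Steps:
O(Q) = 1159/193 (O(Q) = 6 - 1/(-193) = 6 - 1*(-1/193) = 6 + 1/193 = 1159/193)
(O(-25) + 5096)/(-48090 - 24629) = (1159/193 + 5096)/(-48090 - 24629) = (984687/193)/(-72719) = (984687/193)*(-1/72719) = -984687/14034767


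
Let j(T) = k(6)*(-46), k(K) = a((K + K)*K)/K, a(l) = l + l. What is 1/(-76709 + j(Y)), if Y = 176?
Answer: -1/77813 ≈ -1.2851e-5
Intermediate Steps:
a(l) = 2*l
k(K) = 4*K (k(K) = (2*((K + K)*K))/K = (2*((2*K)*K))/K = (2*(2*K²))/K = (4*K²)/K = 4*K)
j(T) = -1104 (j(T) = (4*6)*(-46) = 24*(-46) = -1104)
1/(-76709 + j(Y)) = 1/(-76709 - 1104) = 1/(-77813) = -1/77813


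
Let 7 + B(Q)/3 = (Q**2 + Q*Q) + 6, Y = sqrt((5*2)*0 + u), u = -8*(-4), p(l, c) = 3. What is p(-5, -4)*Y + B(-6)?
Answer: 213 + 12*sqrt(2) ≈ 229.97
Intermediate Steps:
u = 32
Y = 4*sqrt(2) (Y = sqrt((5*2)*0 + 32) = sqrt(10*0 + 32) = sqrt(0 + 32) = sqrt(32) = 4*sqrt(2) ≈ 5.6569)
B(Q) = -3 + 6*Q**2 (B(Q) = -21 + 3*((Q**2 + Q*Q) + 6) = -21 + 3*((Q**2 + Q**2) + 6) = -21 + 3*(2*Q**2 + 6) = -21 + 3*(6 + 2*Q**2) = -21 + (18 + 6*Q**2) = -3 + 6*Q**2)
p(-5, -4)*Y + B(-6) = 3*(4*sqrt(2)) + (-3 + 6*(-6)**2) = 12*sqrt(2) + (-3 + 6*36) = 12*sqrt(2) + (-3 + 216) = 12*sqrt(2) + 213 = 213 + 12*sqrt(2)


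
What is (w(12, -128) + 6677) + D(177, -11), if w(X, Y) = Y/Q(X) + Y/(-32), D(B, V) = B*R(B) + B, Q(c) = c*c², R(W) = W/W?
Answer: 189943/27 ≈ 7034.9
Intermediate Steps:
R(W) = 1
Q(c) = c³
D(B, V) = 2*B (D(B, V) = B*1 + B = B + B = 2*B)
w(X, Y) = -Y/32 + Y/X³ (w(X, Y) = Y/(X³) + Y/(-32) = Y/X³ + Y*(-1/32) = Y/X³ - Y/32 = -Y/32 + Y/X³)
(w(12, -128) + 6677) + D(177, -11) = ((-1/32*(-128) - 128/12³) + 6677) + 2*177 = ((4 - 128*1/1728) + 6677) + 354 = ((4 - 2/27) + 6677) + 354 = (106/27 + 6677) + 354 = 180385/27 + 354 = 189943/27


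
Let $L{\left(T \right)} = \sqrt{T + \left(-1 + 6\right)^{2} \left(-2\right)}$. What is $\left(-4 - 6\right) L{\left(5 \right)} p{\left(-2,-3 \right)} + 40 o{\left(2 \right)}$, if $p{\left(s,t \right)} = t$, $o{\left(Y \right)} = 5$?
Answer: $200 + 90 i \sqrt{5} \approx 200.0 + 201.25 i$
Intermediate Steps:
$L{\left(T \right)} = \sqrt{-50 + T}$ ($L{\left(T \right)} = \sqrt{T + 5^{2} \left(-2\right)} = \sqrt{T + 25 \left(-2\right)} = \sqrt{T - 50} = \sqrt{-50 + T}$)
$\left(-4 - 6\right) L{\left(5 \right)} p{\left(-2,-3 \right)} + 40 o{\left(2 \right)} = \left(-4 - 6\right) \sqrt{-50 + 5} \left(-3\right) + 40 \cdot 5 = \left(-4 - 6\right) \sqrt{-45} \left(-3\right) + 200 = - 10 \cdot 3 i \sqrt{5} \left(-3\right) + 200 = - 30 i \sqrt{5} \left(-3\right) + 200 = 90 i \sqrt{5} + 200 = 200 + 90 i \sqrt{5}$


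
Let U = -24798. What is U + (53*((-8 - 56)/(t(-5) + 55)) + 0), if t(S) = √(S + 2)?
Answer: 2*(-12399*√3 + 683641*I)/(√3 - 55*I) ≈ -24860.0 + 1.9403*I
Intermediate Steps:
t(S) = √(2 + S)
U + (53*((-8 - 56)/(t(-5) + 55)) + 0) = -24798 + (53*((-8 - 56)/(√(2 - 5) + 55)) + 0) = -24798 + (53*(-64/(√(-3) + 55)) + 0) = -24798 + (53*(-64/(I*√3 + 55)) + 0) = -24798 + (53*(-64/(55 + I*√3)) + 0) = -24798 + (-3392/(55 + I*√3) + 0) = -24798 - 3392/(55 + I*√3)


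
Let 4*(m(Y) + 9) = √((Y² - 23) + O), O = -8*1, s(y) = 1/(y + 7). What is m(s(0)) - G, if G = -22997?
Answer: 22988 + I*√1518/28 ≈ 22988.0 + 1.3915*I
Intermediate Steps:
s(y) = 1/(7 + y)
O = -8
m(Y) = -9 + √(-31 + Y²)/4 (m(Y) = -9 + √((Y² - 23) - 8)/4 = -9 + √((-23 + Y²) - 8)/4 = -9 + √(-31 + Y²)/4)
m(s(0)) - G = (-9 + √(-31 + (1/(7 + 0))²)/4) - 1*(-22997) = (-9 + √(-31 + (1/7)²)/4) + 22997 = (-9 + √(-31 + (⅐)²)/4) + 22997 = (-9 + √(-31 + 1/49)/4) + 22997 = (-9 + √(-1518/49)/4) + 22997 = (-9 + (I*√1518/7)/4) + 22997 = (-9 + I*√1518/28) + 22997 = 22988 + I*√1518/28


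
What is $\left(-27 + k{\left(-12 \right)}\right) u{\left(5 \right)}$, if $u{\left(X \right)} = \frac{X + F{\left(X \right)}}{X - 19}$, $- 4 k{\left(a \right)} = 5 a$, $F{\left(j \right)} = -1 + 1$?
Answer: $\frac{30}{7} \approx 4.2857$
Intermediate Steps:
$F{\left(j \right)} = 0$
$k{\left(a \right)} = - \frac{5 a}{4}$
$u{\left(X \right)} = \frac{X}{-19 + X}$ ($u{\left(X \right)} = \frac{X + 0}{X - 19} = \frac{X}{-19 + X}$)
$\left(-27 + k{\left(-12 \right)}\right) u{\left(5 \right)} = \left(-27 - -15\right) \frac{5}{-19 + 5} = \left(-27 + 15\right) \frac{5}{-14} = - 12 \cdot 5 \left(- \frac{1}{14}\right) = \left(-12\right) \left(- \frac{5}{14}\right) = \frac{30}{7}$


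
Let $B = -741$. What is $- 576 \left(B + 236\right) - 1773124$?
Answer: $-1482244$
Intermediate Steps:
$- 576 \left(B + 236\right) - 1773124 = - 576 \left(-741 + 236\right) - 1773124 = \left(-576\right) \left(-505\right) - 1773124 = 290880 - 1773124 = -1482244$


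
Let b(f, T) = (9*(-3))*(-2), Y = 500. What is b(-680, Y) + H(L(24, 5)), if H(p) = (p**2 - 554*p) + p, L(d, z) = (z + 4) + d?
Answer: -17106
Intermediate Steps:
L(d, z) = 4 + d + z (L(d, z) = (4 + z) + d = 4 + d + z)
H(p) = p**2 - 553*p
b(f, T) = 54 (b(f, T) = -27*(-2) = 54)
b(-680, Y) + H(L(24, 5)) = 54 + (4 + 24 + 5)*(-553 + (4 + 24 + 5)) = 54 + 33*(-553 + 33) = 54 + 33*(-520) = 54 - 17160 = -17106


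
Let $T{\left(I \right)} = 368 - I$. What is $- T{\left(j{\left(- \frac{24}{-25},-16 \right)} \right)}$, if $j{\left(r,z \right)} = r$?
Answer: $- \frac{9176}{25} \approx -367.04$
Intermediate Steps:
$- T{\left(j{\left(- \frac{24}{-25},-16 \right)} \right)} = - (368 - - \frac{24}{-25}) = - (368 - \left(-24\right) \left(- \frac{1}{25}\right)) = - (368 - \frac{24}{25}) = \left(-1\right) \frac{9176}{25} = - \frac{9176}{25}$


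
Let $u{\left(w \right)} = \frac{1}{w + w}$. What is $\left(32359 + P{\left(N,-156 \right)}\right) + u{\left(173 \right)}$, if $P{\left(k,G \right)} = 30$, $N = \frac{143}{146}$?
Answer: $\frac{11206595}{346} \approx 32389.0$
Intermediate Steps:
$N = \frac{143}{146}$ ($N = 143 \cdot \frac{1}{146} = \frac{143}{146} \approx 0.97945$)
$u{\left(w \right)} = \frac{1}{2 w}$
$\left(32359 + P{\left(N,-156 \right)}\right) + u{\left(173 \right)} = \left(32359 + 30\right) + \frac{1}{2 \cdot 173} = 32389 + \frac{1}{2} \cdot \frac{1}{173} = 32389 + \frac{1}{346} = \frac{11206595}{346}$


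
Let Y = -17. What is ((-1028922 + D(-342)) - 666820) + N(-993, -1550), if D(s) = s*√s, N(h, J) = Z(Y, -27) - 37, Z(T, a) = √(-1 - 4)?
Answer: -1695779 + I*√5 - 1026*I*√38 ≈ -1.6958e+6 - 6322.5*I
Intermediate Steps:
Z(T, a) = I*√5 (Z(T, a) = √(-5) = I*√5)
N(h, J) = -37 + I*√5 (N(h, J) = I*√5 - 37 = -37 + I*√5)
D(s) = s^(3/2)
((-1028922 + D(-342)) - 666820) + N(-993, -1550) = ((-1028922 + (-342)^(3/2)) - 666820) + (-37 + I*√5) = ((-1028922 - 1026*I*√38) - 666820) + (-37 + I*√5) = (-1695742 - 1026*I*√38) + (-37 + I*√5) = -1695779 + I*√5 - 1026*I*√38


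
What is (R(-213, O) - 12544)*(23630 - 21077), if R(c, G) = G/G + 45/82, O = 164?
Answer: -2625711993/82 ≈ -3.2021e+7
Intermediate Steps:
R(c, G) = 127/82 (R(c, G) = 1 + 45*(1/82) = 1 + 45/82 = 127/82)
(R(-213, O) - 12544)*(23630 - 21077) = (127/82 - 12544)*(23630 - 21077) = -1028481/82*2553 = -2625711993/82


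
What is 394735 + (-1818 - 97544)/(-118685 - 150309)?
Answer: 53090722976/134497 ≈ 3.9474e+5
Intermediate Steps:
394735 + (-1818 - 97544)/(-118685 - 150309) = 394735 - 99362/(-268994) = 394735 - 99362*(-1/268994) = 394735 + 49681/134497 = 53090722976/134497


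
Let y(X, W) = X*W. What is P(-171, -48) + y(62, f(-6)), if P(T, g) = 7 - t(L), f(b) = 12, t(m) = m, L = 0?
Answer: 751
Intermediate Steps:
P(T, g) = 7 (P(T, g) = 7 - 1*0 = 7 + 0 = 7)
y(X, W) = W*X
P(-171, -48) + y(62, f(-6)) = 7 + 12*62 = 7 + 744 = 751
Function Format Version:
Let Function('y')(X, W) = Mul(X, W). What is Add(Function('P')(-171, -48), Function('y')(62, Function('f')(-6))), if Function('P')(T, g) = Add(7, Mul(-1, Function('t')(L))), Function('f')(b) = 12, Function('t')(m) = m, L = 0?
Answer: 751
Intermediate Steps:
Function('P')(T, g) = 7 (Function('P')(T, g) = Add(7, Mul(-1, 0)) = Add(7, 0) = 7)
Function('y')(X, W) = Mul(W, X)
Add(Function('P')(-171, -48), Function('y')(62, Function('f')(-6))) = Add(7, Mul(12, 62)) = Add(7, 744) = 751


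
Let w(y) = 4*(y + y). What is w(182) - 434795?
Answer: -433339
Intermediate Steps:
w(y) = 8*y (w(y) = 4*(2*y) = 8*y)
w(182) - 434795 = 8*182 - 434795 = 1456 - 434795 = -433339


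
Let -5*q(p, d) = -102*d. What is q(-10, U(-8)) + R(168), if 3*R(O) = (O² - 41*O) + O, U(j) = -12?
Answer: 34616/5 ≈ 6923.2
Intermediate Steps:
R(O) = -40*O/3 + O²/3 (R(O) = ((O² - 41*O) + O)/3 = (O² - 40*O)/3 = -40*O/3 + O²/3)
q(p, d) = 102*d/5 (q(p, d) = -(-102)*d/5 = 102*d/5)
q(-10, U(-8)) + R(168) = (102/5)*(-12) + (⅓)*168*(-40 + 168) = -1224/5 + (⅓)*168*128 = -1224/5 + 7168 = 34616/5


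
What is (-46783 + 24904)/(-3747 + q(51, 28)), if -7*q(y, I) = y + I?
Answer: 153153/26308 ≈ 5.8215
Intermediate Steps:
q(y, I) = -I/7 - y/7 (q(y, I) = -(y + I)/7 = -(I + y)/7 = -I/7 - y/7)
(-46783 + 24904)/(-3747 + q(51, 28)) = (-46783 + 24904)/(-3747 + (-1/7*28 - 1/7*51)) = -21879/(-3747 + (-4 - 51/7)) = -21879/(-3747 - 79/7) = -21879/(-26308/7) = -21879*(-7/26308) = 153153/26308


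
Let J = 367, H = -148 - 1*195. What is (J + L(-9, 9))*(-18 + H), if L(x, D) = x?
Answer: -129238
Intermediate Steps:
H = -343 (H = -148 - 195 = -343)
(J + L(-9, 9))*(-18 + H) = (367 - 9)*(-18 - 343) = 358*(-361) = -129238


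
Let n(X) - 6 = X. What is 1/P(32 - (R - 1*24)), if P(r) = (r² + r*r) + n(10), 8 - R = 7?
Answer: 1/6066 ≈ 0.00016485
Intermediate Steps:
R = 1 (R = 8 - 1*7 = 8 - 7 = 1)
n(X) = 6 + X
P(r) = 16 + 2*r² (P(r) = (r² + r*r) + (6 + 10) = (r² + r²) + 16 = 2*r² + 16 = 16 + 2*r²)
1/P(32 - (R - 1*24)) = 1/(16 + 2*(32 - (1 - 1*24))²) = 1/(16 + 2*(32 - (1 - 24))²) = 1/(16 + 2*(32 - 1*(-23))²) = 1/(16 + 2*(32 + 23)²) = 1/(16 + 2*55²) = 1/(16 + 2*3025) = 1/(16 + 6050) = 1/6066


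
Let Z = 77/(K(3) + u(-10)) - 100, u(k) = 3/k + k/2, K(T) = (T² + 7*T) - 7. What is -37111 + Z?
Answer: -6585577/177 ≈ -37207.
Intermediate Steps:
K(T) = -7 + T² + 7*T
u(k) = k/2 + 3/k (u(k) = 3/k + k*(½) = 3/k + k/2 = k/2 + 3/k)
Z = -16930/177 (Z = 77/((-7 + 3² + 7*3) + ((½)*(-10) + 3/(-10))) - 100 = 77/((-7 + 9 + 21) + (-5 + 3*(-⅒))) - 100 = 77/(23 + (-5 - 3/10)) - 100 = 77/(23 - 53/10) - 100 = 77/(177/10) - 100 = 77*(10/177) - 100 = 770/177 - 100 = -16930/177 ≈ -95.650)
-37111 + Z = -37111 - 16930/177 = -6585577/177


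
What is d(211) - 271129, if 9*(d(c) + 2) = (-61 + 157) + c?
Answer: -2439872/9 ≈ -2.7110e+5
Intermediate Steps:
d(c) = 26/3 + c/9 (d(c) = -2 + ((-61 + 157) + c)/9 = -2 + (96 + c)/9 = -2 + (32/3 + c/9) = 26/3 + c/9)
d(211) - 271129 = (26/3 + (1/9)*211) - 271129 = (26/3 + 211/9) - 271129 = 289/9 - 271129 = -2439872/9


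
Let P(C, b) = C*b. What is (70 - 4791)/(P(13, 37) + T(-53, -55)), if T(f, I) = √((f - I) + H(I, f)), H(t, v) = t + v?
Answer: -2270801/231467 + 4721*I*√106/231467 ≈ -9.8105 + 0.20999*I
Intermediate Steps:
T(f, I) = √2*√f (T(f, I) = √((f - I) + (I + f)) = √(2*f) = √2*√f)
(70 - 4791)/(P(13, 37) + T(-53, -55)) = (70 - 4791)/(13*37 + √2*√(-53)) = -4721/(481 + √2*(I*√53)) = -4721/(481 + I*√106)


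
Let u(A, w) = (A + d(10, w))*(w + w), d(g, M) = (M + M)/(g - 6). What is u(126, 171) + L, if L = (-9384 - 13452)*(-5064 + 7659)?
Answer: -59187087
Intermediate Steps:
d(g, M) = 2*M/(-6 + g) (d(g, M) = (2*M)/(-6 + g) = 2*M/(-6 + g))
u(A, w) = 2*w*(A + w/2) (u(A, w) = (A + 2*w/(-6 + 10))*(w + w) = (A + 2*w/4)*(2*w) = (A + 2*w*(¼))*(2*w) = (A + w/2)*(2*w) = 2*w*(A + w/2))
L = -59259420 (L = -22836*2595 = -59259420)
u(126, 171) + L = 171*(171 + 2*126) - 59259420 = 171*(171 + 252) - 59259420 = 171*423 - 59259420 = 72333 - 59259420 = -59187087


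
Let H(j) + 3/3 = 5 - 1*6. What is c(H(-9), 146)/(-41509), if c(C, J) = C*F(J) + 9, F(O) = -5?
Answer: -19/41509 ≈ -0.00045773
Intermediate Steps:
H(j) = -2 (H(j) = -1 + (5 - 1*6) = -1 + (5 - 6) = -1 - 1 = -2)
c(C, J) = 9 - 5*C (c(C, J) = C*(-5) + 9 = -5*C + 9 = 9 - 5*C)
c(H(-9), 146)/(-41509) = (9 - 5*(-2))/(-41509) = (9 + 10)*(-1/41509) = 19*(-1/41509) = -19/41509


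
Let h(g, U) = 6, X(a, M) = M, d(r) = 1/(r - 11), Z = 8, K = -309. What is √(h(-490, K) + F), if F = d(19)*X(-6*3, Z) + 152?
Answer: √159 ≈ 12.610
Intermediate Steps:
d(r) = 1/(-11 + r)
F = 153 (F = 8/(-11 + 19) + 152 = 8/8 + 152 = (⅛)*8 + 152 = 1 + 152 = 153)
√(h(-490, K) + F) = √(6 + 153) = √159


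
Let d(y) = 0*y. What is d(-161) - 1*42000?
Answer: -42000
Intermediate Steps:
d(y) = 0
d(-161) - 1*42000 = 0 - 1*42000 = 0 - 42000 = -42000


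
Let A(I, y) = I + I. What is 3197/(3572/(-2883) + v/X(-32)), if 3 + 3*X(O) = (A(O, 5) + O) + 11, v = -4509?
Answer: 811091688/38684005 ≈ 20.967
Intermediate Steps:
A(I, y) = 2*I
X(O) = 8/3 + O (X(O) = -1 + ((2*O + O) + 11)/3 = -1 + (3*O + 11)/3 = -1 + (11 + 3*O)/3 = -1 + (11/3 + O) = 8/3 + O)
3197/(3572/(-2883) + v/X(-32)) = 3197/(3572/(-2883) - 4509/(8/3 - 32)) = 3197/(3572*(-1/2883) - 4509/(-88/3)) = 3197/(-3572/2883 - 4509*(-3/88)) = 3197/(-3572/2883 + 13527/88) = 3197/(38684005/253704) = 3197*(253704/38684005) = 811091688/38684005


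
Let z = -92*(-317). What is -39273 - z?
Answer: -68437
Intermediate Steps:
z = 29164
-39273 - z = -39273 - 1*29164 = -39273 - 29164 = -68437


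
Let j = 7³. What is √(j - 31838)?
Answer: I*√31495 ≈ 177.47*I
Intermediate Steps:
j = 343
√(j - 31838) = √(343 - 31838) = √(-31495) = I*√31495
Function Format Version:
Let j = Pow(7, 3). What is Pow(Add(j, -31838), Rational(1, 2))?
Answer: Mul(I, Pow(31495, Rational(1, 2))) ≈ Mul(177.47, I)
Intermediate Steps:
j = 343
Pow(Add(j, -31838), Rational(1, 2)) = Pow(Add(343, -31838), Rational(1, 2)) = Pow(-31495, Rational(1, 2)) = Mul(I, Pow(31495, Rational(1, 2)))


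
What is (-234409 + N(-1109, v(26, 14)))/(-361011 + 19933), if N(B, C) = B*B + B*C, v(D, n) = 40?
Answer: -475556/170539 ≈ -2.7885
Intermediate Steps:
N(B, C) = B**2 + B*C
(-234409 + N(-1109, v(26, 14)))/(-361011 + 19933) = (-234409 - 1109*(-1109 + 40))/(-361011 + 19933) = (-234409 - 1109*(-1069))/(-341078) = (-234409 + 1185521)*(-1/341078) = 951112*(-1/341078) = -475556/170539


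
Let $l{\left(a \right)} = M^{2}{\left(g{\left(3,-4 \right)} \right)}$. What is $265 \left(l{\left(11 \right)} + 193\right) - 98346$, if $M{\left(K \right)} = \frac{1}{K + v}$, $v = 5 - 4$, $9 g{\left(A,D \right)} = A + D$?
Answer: $- \frac{2999399}{64} \approx -46866.0$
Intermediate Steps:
$g{\left(A,D \right)} = \frac{A}{9} + \frac{D}{9}$ ($g{\left(A,D \right)} = \frac{A + D}{9} = \frac{A}{9} + \frac{D}{9}$)
$v = 1$ ($v = 5 - 4 = 1$)
$M{\left(K \right)} = \frac{1}{1 + K}$ ($M{\left(K \right)} = \frac{1}{K + 1} = \frac{1}{1 + K}$)
$l{\left(a \right)} = \frac{81}{64}$ ($l{\left(a \right)} = \left(\frac{1}{1 + \left(\frac{1}{9} \cdot 3 + \frac{1}{9} \left(-4\right)\right)}\right)^{2} = \left(\frac{1}{1 + \left(\frac{1}{3} - \frac{4}{9}\right)}\right)^{2} = \left(\frac{1}{1 - \frac{1}{9}}\right)^{2} = \left(\frac{1}{\frac{8}{9}}\right)^{2} = \left(\frac{9}{8}\right)^{2} = \frac{81}{64}$)
$265 \left(l{\left(11 \right)} + 193\right) - 98346 = 265 \left(\frac{81}{64} + 193\right) - 98346 = 265 \cdot \frac{12433}{64} - 98346 = \frac{3294745}{64} - 98346 = - \frac{2999399}{64}$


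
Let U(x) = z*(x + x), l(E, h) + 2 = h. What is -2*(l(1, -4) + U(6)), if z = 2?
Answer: -36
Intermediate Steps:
l(E, h) = -2 + h
U(x) = 4*x (U(x) = 2*(x + x) = 2*(2*x) = 4*x)
-2*(l(1, -4) + U(6)) = -2*((-2 - 4) + 4*6) = -2*(-6 + 24) = -2*18 = -36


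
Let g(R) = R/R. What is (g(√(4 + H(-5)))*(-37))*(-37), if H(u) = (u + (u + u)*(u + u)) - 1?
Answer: 1369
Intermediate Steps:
H(u) = -1 + u + 4*u² (H(u) = (u + (2*u)*(2*u)) - 1 = (u + 4*u²) - 1 = -1 + u + 4*u²)
g(R) = 1
(g(√(4 + H(-5)))*(-37))*(-37) = (1*(-37))*(-37) = -37*(-37) = 1369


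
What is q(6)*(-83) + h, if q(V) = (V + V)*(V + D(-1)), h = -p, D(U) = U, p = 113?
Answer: -5093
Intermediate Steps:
h = -113 (h = -1*113 = -113)
q(V) = 2*V*(-1 + V) (q(V) = (V + V)*(V - 1) = (2*V)*(-1 + V) = 2*V*(-1 + V))
q(6)*(-83) + h = (2*6*(-1 + 6))*(-83) - 113 = (2*6*5)*(-83) - 113 = 60*(-83) - 113 = -4980 - 113 = -5093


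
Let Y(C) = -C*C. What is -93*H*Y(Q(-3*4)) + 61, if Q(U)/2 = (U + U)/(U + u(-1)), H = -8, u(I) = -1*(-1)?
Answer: -1706795/121 ≈ -14106.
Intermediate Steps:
u(I) = 1
Q(U) = 4*U/(1 + U) (Q(U) = 2*((U + U)/(U + 1)) = 2*((2*U)/(1 + U)) = 2*(2*U/(1 + U)) = 4*U/(1 + U))
Y(C) = -C**2
-93*H*Y(Q(-3*4)) + 61 = -(-744)*(-(4*(-3*4)/(1 - 3*4))**2) + 61 = -(-744)*(-(4*(-12)/(1 - 12))**2) + 61 = -(-744)*(-(4*(-12)/(-11))**2) + 61 = -(-744)*(-(4*(-12)*(-1/11))**2) + 61 = -(-744)*(-(48/11)**2) + 61 = -(-744)*(-1*2304/121) + 61 = -(-744)*(-2304)/121 + 61 = -93*18432/121 + 61 = -1714176/121 + 61 = -1706795/121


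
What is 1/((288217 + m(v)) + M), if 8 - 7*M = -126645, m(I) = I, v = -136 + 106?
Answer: 7/2143962 ≈ 3.2650e-6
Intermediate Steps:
v = -30
M = 126653/7 (M = 8/7 - 1/7*(-126645) = 8/7 + 126645/7 = 126653/7 ≈ 18093.)
1/((288217 + m(v)) + M) = 1/((288217 - 30) + 126653/7) = 1/(288187 + 126653/7) = 1/(2143962/7) = 7/2143962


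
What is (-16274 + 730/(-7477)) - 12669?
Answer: -216407541/7477 ≈ -28943.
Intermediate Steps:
(-16274 + 730/(-7477)) - 12669 = (-16274 + 730*(-1/7477)) - 12669 = (-16274 - 730/7477) - 12669 = -121681428/7477 - 12669 = -216407541/7477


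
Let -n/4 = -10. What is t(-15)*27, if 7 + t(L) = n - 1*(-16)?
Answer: 1323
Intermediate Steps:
n = 40 (n = -4*(-10) = 40)
t(L) = 49 (t(L) = -7 + (40 - 1*(-16)) = -7 + (40 + 16) = -7 + 56 = 49)
t(-15)*27 = 49*27 = 1323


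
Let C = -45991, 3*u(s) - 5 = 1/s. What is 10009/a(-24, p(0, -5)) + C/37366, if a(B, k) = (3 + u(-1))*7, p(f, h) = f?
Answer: 159686243/485758 ≈ 328.74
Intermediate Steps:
u(s) = 5/3 + 1/(3*s)
a(B, k) = 91/3 (a(B, k) = (3 + (⅓)*(1 + 5*(-1))/(-1))*7 = (3 + (⅓)*(-1)*(1 - 5))*7 = (3 + (⅓)*(-1)*(-4))*7 = (3 + 4/3)*7 = (13/3)*7 = 91/3)
10009/a(-24, p(0, -5)) + C/37366 = 10009/(91/3) - 45991/37366 = 10009*(3/91) - 45991*1/37366 = 30027/91 - 45991/37366 = 159686243/485758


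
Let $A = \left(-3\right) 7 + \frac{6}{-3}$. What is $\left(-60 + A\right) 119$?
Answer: $-9877$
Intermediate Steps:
$A = -23$ ($A = -21 + 6 \left(- \frac{1}{3}\right) = -21 - 2 = -23$)
$\left(-60 + A\right) 119 = \left(-60 - 23\right) 119 = \left(-83\right) 119 = -9877$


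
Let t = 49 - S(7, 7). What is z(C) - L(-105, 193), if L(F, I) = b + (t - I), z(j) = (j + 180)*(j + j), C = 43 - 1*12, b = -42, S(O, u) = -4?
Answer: 13264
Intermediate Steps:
t = 53 (t = 49 - 1*(-4) = 49 + 4 = 53)
C = 31 (C = 43 - 12 = 31)
z(j) = 2*j*(180 + j) (z(j) = (180 + j)*(2*j) = 2*j*(180 + j))
L(F, I) = 11 - I (L(F, I) = -42 + (53 - I) = 11 - I)
z(C) - L(-105, 193) = 2*31*(180 + 31) - (11 - 1*193) = 2*31*211 - (11 - 193) = 13082 - 1*(-182) = 13082 + 182 = 13264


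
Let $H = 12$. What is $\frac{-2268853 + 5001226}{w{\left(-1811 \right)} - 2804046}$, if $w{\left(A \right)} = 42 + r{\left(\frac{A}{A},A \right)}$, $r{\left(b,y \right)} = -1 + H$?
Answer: $- \frac{2732373}{2803993} \approx -0.97446$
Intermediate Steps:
$r{\left(b,y \right)} = 11$ ($r{\left(b,y \right)} = -1 + 12 = 11$)
$w{\left(A \right)} = 53$ ($w{\left(A \right)} = 42 + 11 = 53$)
$\frac{-2268853 + 5001226}{w{\left(-1811 \right)} - 2804046} = \frac{-2268853 + 5001226}{53 - 2804046} = \frac{2732373}{-2803993} = 2732373 \left(- \frac{1}{2803993}\right) = - \frac{2732373}{2803993}$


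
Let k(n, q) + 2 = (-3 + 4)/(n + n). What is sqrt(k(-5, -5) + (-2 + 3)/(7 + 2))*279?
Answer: 93*I*sqrt(1790)/10 ≈ 393.47*I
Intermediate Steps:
k(n, q) = -2 + 1/(2*n) (k(n, q) = -2 + (-3 + 4)/(n + n) = -2 + 1/(2*n))
sqrt(k(-5, -5) + (-2 + 3)/(7 + 2))*279 = sqrt((-2 + (1/2)/(-5)) + (-2 + 3)/(7 + 2))*279 = sqrt((-2 + (1/2)*(-1/5)) + 1/9)*279 = sqrt((-2 - 1/10) + 1*(1/9))*279 = sqrt(-21/10 + 1/9)*279 = sqrt(-179/90)*279 = (I*sqrt(1790)/30)*279 = 93*I*sqrt(1790)/10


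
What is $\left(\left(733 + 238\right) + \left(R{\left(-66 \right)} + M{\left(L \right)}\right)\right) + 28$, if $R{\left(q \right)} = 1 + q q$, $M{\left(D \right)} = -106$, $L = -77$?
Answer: $5250$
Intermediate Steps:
$R{\left(q \right)} = 1 + q^{2}$
$\left(\left(733 + 238\right) + \left(R{\left(-66 \right)} + M{\left(L \right)}\right)\right) + 28 = \left(\left(733 + 238\right) + \left(\left(1 + \left(-66\right)^{2}\right) - 106\right)\right) + 28 = \left(971 + \left(\left(1 + 4356\right) - 106\right)\right) + 28 = \left(971 + \left(4357 - 106\right)\right) + 28 = \left(971 + 4251\right) + 28 = 5222 + 28 = 5250$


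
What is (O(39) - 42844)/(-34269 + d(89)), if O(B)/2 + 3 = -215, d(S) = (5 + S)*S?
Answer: 43280/25903 ≈ 1.6708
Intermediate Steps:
d(S) = S*(5 + S)
O(B) = -436 (O(B) = -6 + 2*(-215) = -6 - 430 = -436)
(O(39) - 42844)/(-34269 + d(89)) = (-436 - 42844)/(-34269 + 89*(5 + 89)) = -43280/(-34269 + 89*94) = -43280/(-34269 + 8366) = -43280/(-25903) = -43280*(-1/25903) = 43280/25903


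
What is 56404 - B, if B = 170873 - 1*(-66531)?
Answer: -181000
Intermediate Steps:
B = 237404 (B = 170873 + 66531 = 237404)
56404 - B = 56404 - 1*237404 = 56404 - 237404 = -181000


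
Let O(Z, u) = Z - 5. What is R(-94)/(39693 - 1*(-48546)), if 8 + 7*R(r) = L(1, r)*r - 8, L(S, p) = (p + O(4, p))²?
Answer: -848366/617673 ≈ -1.3735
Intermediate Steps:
O(Z, u) = -5 + Z
L(S, p) = (-1 + p)² (L(S, p) = (p + (-5 + 4))² = (p - 1)² = (-1 + p)²)
R(r) = -16/7 + r*(-1 + r)²/7 (R(r) = -8/7 + ((-1 + r)²*r - 8)/7 = -8/7 + (r*(-1 + r)² - 8)/7 = -8/7 + (-8 + r*(-1 + r)²)/7 = -8/7 + (-8/7 + r*(-1 + r)²/7) = -16/7 + r*(-1 + r)²/7)
R(-94)/(39693 - 1*(-48546)) = (-16/7 + (⅐)*(-94)*(-1 - 94)²)/(39693 - 1*(-48546)) = (-16/7 + (⅐)*(-94)*(-95)²)/(39693 + 48546) = (-16/7 + (⅐)*(-94)*9025)/88239 = (-16/7 - 848350/7)*(1/88239) = -848366/7*1/88239 = -848366/617673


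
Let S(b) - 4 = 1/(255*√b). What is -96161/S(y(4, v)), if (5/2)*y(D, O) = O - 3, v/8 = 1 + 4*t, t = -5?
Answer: -1550711518200/64504801 - 24521055*I*√62/64504801 ≈ -24040.0 - 2.9932*I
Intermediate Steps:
v = -152 (v = 8*(1 + 4*(-5)) = 8*(1 - 20) = 8*(-19) = -152)
y(D, O) = -6/5 + 2*O/5 (y(D, O) = 2*(O - 3)/5 = 2*(-3 + O)/5 = -6/5 + 2*O/5)
S(b) = 4 + 1/(255*√b)
-96161/S(y(4, v)) = -96161/(4 + 1/(255*√(-6/5 + (⅖)*(-152)))) = -96161/(4 + 1/(255*√(-6/5 - 304/5))) = -96161/(4 + 1/(255*√(-62))) = -96161/(4 + (-I*√62/62)/255) = -96161/(4 - I*√62/15810)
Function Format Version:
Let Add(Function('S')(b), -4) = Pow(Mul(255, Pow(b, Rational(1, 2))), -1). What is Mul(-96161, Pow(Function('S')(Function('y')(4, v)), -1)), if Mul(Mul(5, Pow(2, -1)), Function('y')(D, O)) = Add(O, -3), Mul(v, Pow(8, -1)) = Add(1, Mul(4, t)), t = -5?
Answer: Add(Rational(-1550711518200, 64504801), Mul(Rational(-24521055, 64504801), I, Pow(62, Rational(1, 2)))) ≈ Add(-24040., Mul(-2.9932, I))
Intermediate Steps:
v = -152 (v = Mul(8, Add(1, Mul(4, -5))) = Mul(8, Add(1, -20)) = Mul(8, -19) = -152)
Function('y')(D, O) = Add(Rational(-6, 5), Mul(Rational(2, 5), O)) (Function('y')(D, O) = Mul(Rational(2, 5), Add(O, -3)) = Mul(Rational(2, 5), Add(-3, O)) = Add(Rational(-6, 5), Mul(Rational(2, 5), O)))
Function('S')(b) = Add(4, Mul(Rational(1, 255), Pow(b, Rational(-1, 2)))) (Function('S')(b) = Add(4, Pow(Mul(255, Pow(b, Rational(1, 2))), -1)) = Add(4, Mul(Rational(1, 255), Pow(b, Rational(-1, 2)))))
Mul(-96161, Pow(Function('S')(Function('y')(4, v)), -1)) = Mul(-96161, Pow(Add(4, Mul(Rational(1, 255), Pow(Add(Rational(-6, 5), Mul(Rational(2, 5), -152)), Rational(-1, 2)))), -1)) = Mul(-96161, Pow(Add(4, Mul(Rational(1, 255), Pow(Add(Rational(-6, 5), Rational(-304, 5)), Rational(-1, 2)))), -1)) = Mul(-96161, Pow(Add(4, Mul(Rational(1, 255), Pow(-62, Rational(-1, 2)))), -1)) = Mul(-96161, Pow(Add(4, Mul(Rational(1, 255), Mul(Rational(-1, 62), I, Pow(62, Rational(1, 2))))), -1)) = Mul(-96161, Pow(Add(4, Mul(Rational(-1, 15810), I, Pow(62, Rational(1, 2)))), -1))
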